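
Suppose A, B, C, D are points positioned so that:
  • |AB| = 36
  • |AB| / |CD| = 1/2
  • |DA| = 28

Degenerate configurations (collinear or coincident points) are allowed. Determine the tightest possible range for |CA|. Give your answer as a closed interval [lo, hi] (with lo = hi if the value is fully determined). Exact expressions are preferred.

|CA| ∈ [44, 100]  (≈ [44.0000, 100.0000])

|AB| ∈ {36}
|AD| ∈ {28}
|CD| ∈ {72}
|BD| ∈ [8, 64]
|AC| ∈ [44, 100]
|BC| ∈ [8, 136]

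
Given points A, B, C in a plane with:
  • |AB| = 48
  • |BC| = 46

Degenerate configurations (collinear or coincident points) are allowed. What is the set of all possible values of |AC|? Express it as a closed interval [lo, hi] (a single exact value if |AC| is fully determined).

|AB| ∈ {48}
|BC| ∈ {46}
|AC| ∈ [2, 94]

|AC| ∈ [2, 94]  (≈ [2.0000, 94.0000])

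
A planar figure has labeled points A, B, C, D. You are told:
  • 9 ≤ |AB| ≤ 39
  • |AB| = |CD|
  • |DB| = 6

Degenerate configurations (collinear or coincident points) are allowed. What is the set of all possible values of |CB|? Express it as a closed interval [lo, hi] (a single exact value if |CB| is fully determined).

|AB| ∈ [9, 39]
|BD| ∈ {6}
|CD| ∈ [9, 39]
|AD| ∈ [3, 45]
|BC| ∈ [3, 45]
|AC| ∈ [0, 84]

|CB| ∈ [3, 45]  (≈ [3.0000, 45.0000])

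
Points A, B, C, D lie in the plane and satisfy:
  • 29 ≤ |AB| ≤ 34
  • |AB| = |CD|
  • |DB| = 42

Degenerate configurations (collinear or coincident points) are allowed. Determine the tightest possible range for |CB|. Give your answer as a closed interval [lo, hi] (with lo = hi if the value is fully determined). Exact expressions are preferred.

|AB| ∈ [29, 34]
|BD| ∈ {42}
|CD| ∈ [29, 34]
|AD| ∈ [8, 76]
|BC| ∈ [8, 76]
|AC| ∈ [0, 110]

|CB| ∈ [8, 76]  (≈ [8.0000, 76.0000])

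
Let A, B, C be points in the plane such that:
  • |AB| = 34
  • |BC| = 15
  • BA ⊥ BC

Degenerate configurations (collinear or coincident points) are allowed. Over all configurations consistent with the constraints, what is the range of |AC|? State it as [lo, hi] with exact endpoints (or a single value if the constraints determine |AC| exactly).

|AB| ∈ {34}
|BC| ∈ {15}
|AC| ∈ {√(1381)}

|AC| = √(1381)  (≈ 37.1618)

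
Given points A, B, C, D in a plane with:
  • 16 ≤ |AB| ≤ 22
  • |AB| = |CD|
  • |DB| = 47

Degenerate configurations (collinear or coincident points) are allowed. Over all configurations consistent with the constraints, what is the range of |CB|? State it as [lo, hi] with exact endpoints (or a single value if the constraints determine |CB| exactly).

|CB| ∈ [25, 69]  (≈ [25.0000, 69.0000])

|AB| ∈ [16, 22]
|BD| ∈ {47}
|CD| ∈ [16, 22]
|AD| ∈ [25, 69]
|BC| ∈ [25, 69]
|AC| ∈ [3, 91]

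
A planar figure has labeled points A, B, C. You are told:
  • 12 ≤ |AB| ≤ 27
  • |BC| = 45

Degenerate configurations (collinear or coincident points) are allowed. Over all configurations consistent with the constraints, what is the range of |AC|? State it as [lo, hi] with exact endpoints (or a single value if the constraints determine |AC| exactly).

|AB| ∈ [12, 27]
|BC| ∈ {45}
|AC| ∈ [18, 72]

|AC| ∈ [18, 72]  (≈ [18.0000, 72.0000])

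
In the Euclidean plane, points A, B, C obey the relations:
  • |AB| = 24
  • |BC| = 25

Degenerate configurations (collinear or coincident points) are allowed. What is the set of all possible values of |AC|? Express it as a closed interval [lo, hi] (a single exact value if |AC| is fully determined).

|AB| ∈ {24}
|BC| ∈ {25}
|AC| ∈ [1, 49]

|AC| ∈ [1, 49]  (≈ [1.0000, 49.0000])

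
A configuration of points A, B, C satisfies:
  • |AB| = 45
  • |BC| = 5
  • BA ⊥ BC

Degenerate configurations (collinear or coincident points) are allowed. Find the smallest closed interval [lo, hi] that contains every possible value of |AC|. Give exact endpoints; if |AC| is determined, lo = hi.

|AC| = 5·√(82)  (≈ 45.2769)

|AB| ∈ {45}
|BC| ∈ {5}
|AC| ∈ {5·√(82)}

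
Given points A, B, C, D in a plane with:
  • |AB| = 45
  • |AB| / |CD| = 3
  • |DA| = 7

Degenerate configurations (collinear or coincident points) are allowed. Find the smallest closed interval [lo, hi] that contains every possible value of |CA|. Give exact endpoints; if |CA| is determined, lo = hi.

|AB| ∈ {45}
|AD| ∈ {7}
|CD| ∈ {15}
|BD| ∈ [38, 52]
|AC| ∈ [8, 22]
|BC| ∈ [23, 67]

|CA| ∈ [8, 22]  (≈ [8.0000, 22.0000])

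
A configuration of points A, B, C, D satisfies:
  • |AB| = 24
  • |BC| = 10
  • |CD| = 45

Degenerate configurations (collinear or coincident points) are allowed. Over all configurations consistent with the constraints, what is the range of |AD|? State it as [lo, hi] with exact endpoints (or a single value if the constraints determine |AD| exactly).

|AB| ∈ {24}
|BC| ∈ {10}
|CD| ∈ {45}
|AC| ∈ [14, 34]
|BD| ∈ [35, 55]
|AD| ∈ [11, 79]

|AD| ∈ [11, 79]  (≈ [11.0000, 79.0000])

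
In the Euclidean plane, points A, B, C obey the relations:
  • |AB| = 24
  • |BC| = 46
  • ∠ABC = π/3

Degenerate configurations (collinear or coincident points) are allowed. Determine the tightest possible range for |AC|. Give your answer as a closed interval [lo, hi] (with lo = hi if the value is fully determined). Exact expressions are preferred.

|AC| = 2·√(397)  (≈ 39.8497)

|AB| ∈ {24}
|BC| ∈ {46}
|AC| ∈ {2·√(397)}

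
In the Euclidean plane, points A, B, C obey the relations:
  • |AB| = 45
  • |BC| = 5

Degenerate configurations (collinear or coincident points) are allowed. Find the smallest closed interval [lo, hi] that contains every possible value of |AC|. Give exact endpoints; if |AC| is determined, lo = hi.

|AB| ∈ {45}
|BC| ∈ {5}
|AC| ∈ [40, 50]

|AC| ∈ [40, 50]  (≈ [40.0000, 50.0000])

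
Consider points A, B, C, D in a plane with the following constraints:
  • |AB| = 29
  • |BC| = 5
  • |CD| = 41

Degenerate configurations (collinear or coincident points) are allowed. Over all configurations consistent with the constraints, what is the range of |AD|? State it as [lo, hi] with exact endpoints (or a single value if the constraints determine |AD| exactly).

|AD| ∈ [7, 75]  (≈ [7.0000, 75.0000])

|AB| ∈ {29}
|BC| ∈ {5}
|CD| ∈ {41}
|AC| ∈ [24, 34]
|BD| ∈ [36, 46]
|AD| ∈ [7, 75]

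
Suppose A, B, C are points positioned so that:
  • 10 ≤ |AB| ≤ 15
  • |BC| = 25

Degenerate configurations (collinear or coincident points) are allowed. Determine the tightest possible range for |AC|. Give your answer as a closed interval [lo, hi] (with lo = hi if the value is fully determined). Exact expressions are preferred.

|AC| ∈ [10, 40]  (≈ [10.0000, 40.0000])

|AB| ∈ [10, 15]
|BC| ∈ {25}
|AC| ∈ [10, 40]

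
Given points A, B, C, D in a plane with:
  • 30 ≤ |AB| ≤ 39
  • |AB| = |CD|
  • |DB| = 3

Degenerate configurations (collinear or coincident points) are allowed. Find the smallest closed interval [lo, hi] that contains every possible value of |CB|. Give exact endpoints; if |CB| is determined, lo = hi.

|CB| ∈ [27, 42]  (≈ [27.0000, 42.0000])

|AB| ∈ [30, 39]
|BD| ∈ {3}
|CD| ∈ [30, 39]
|AD| ∈ [27, 42]
|BC| ∈ [27, 42]
|AC| ∈ [0, 81]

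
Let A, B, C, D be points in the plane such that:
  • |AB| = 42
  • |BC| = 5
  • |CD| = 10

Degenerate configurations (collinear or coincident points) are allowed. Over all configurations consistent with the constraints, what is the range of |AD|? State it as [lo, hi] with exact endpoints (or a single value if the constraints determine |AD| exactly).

|AB| ∈ {42}
|BC| ∈ {5}
|CD| ∈ {10}
|AC| ∈ [37, 47]
|BD| ∈ [5, 15]
|AD| ∈ [27, 57]

|AD| ∈ [27, 57]  (≈ [27.0000, 57.0000])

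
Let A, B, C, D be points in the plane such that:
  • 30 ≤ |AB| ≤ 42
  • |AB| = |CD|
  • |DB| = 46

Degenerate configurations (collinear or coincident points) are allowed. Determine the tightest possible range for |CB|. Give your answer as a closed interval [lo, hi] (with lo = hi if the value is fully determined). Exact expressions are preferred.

|CB| ∈ [4, 88]  (≈ [4.0000, 88.0000])

|AB| ∈ [30, 42]
|BD| ∈ {46}
|CD| ∈ [30, 42]
|AD| ∈ [4, 88]
|BC| ∈ [4, 88]
|AC| ∈ [0, 130]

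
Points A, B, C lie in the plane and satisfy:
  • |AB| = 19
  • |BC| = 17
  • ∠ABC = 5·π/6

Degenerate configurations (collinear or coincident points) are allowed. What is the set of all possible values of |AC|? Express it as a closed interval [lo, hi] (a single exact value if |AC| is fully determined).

|AB| ∈ {19}
|BC| ∈ {17}
|AC| ∈ {√(323·√(3) + 650)}

|AC| = √(323·√(3) + 650)  (≈ 34.7772)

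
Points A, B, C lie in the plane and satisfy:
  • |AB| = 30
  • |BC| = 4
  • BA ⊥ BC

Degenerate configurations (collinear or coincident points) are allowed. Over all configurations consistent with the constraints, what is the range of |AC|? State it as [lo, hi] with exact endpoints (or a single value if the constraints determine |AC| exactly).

|AC| = 2·√(229)  (≈ 30.2655)

|AB| ∈ {30}
|BC| ∈ {4}
|AC| ∈ {2·√(229)}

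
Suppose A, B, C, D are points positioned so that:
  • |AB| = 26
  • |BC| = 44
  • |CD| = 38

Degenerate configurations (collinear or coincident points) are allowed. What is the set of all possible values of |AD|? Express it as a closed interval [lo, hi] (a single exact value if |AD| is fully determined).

|AD| ∈ [0, 108]  (≈ [0.0000, 108.0000])

|AB| ∈ {26}
|BC| ∈ {44}
|CD| ∈ {38}
|AC| ∈ [18, 70]
|BD| ∈ [6, 82]
|AD| ∈ [0, 108]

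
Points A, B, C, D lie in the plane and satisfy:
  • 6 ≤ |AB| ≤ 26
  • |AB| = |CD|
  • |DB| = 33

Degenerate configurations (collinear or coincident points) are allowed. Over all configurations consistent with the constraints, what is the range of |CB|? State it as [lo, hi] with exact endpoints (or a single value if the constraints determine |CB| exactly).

|AB| ∈ [6, 26]
|BD| ∈ {33}
|CD| ∈ [6, 26]
|AD| ∈ [7, 59]
|BC| ∈ [7, 59]
|AC| ∈ [0, 85]

|CB| ∈ [7, 59]  (≈ [7.0000, 59.0000])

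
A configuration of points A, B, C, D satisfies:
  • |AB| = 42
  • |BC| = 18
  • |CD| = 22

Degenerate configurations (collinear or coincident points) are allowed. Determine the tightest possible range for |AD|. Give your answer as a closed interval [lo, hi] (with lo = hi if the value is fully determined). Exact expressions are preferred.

|AB| ∈ {42}
|BC| ∈ {18}
|CD| ∈ {22}
|AC| ∈ [24, 60]
|BD| ∈ [4, 40]
|AD| ∈ [2, 82]

|AD| ∈ [2, 82]  (≈ [2.0000, 82.0000])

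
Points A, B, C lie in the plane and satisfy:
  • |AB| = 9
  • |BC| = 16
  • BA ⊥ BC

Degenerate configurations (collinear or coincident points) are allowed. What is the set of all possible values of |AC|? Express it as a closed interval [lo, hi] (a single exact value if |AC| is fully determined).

|AB| ∈ {9}
|BC| ∈ {16}
|AC| ∈ {√(337)}

|AC| = √(337)  (≈ 18.3576)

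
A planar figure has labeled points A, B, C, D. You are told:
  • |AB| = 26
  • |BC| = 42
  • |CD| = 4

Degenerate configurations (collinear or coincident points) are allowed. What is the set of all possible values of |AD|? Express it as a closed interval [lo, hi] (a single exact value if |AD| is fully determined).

|AD| ∈ [12, 72]  (≈ [12.0000, 72.0000])

|AB| ∈ {26}
|BC| ∈ {42}
|CD| ∈ {4}
|AC| ∈ [16, 68]
|BD| ∈ [38, 46]
|AD| ∈ [12, 72]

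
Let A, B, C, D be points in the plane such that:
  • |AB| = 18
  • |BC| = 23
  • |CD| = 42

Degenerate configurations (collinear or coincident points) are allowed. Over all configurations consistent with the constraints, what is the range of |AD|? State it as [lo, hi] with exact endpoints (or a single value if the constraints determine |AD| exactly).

|AB| ∈ {18}
|BC| ∈ {23}
|CD| ∈ {42}
|AC| ∈ [5, 41]
|BD| ∈ [19, 65]
|AD| ∈ [1, 83]

|AD| ∈ [1, 83]  (≈ [1.0000, 83.0000])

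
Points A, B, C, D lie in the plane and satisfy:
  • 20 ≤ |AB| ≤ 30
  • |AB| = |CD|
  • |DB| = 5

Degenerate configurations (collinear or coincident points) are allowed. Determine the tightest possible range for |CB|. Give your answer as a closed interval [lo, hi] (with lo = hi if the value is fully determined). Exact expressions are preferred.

|AB| ∈ [20, 30]
|BD| ∈ {5}
|CD| ∈ [20, 30]
|AD| ∈ [15, 35]
|BC| ∈ [15, 35]
|AC| ∈ [0, 65]

|CB| ∈ [15, 35]  (≈ [15.0000, 35.0000])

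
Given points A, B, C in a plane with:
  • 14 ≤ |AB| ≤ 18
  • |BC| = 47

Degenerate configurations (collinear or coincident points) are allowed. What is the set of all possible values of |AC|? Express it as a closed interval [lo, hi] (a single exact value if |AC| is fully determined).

|AC| ∈ [29, 65]  (≈ [29.0000, 65.0000])

|AB| ∈ [14, 18]
|BC| ∈ {47}
|AC| ∈ [29, 65]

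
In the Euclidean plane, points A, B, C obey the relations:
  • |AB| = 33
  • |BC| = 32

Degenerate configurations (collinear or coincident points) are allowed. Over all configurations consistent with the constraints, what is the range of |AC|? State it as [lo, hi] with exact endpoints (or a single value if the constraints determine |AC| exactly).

|AB| ∈ {33}
|BC| ∈ {32}
|AC| ∈ [1, 65]

|AC| ∈ [1, 65]  (≈ [1.0000, 65.0000])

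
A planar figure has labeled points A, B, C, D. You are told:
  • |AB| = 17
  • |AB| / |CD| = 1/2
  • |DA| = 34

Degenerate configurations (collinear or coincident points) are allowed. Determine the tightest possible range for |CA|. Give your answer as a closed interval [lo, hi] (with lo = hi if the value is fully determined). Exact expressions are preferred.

|CA| ∈ [0, 68]  (≈ [0.0000, 68.0000])

|AB| ∈ {17}
|AD| ∈ {34}
|CD| ∈ {34}
|BD| ∈ [17, 51]
|AC| ∈ [0, 68]
|BC| ∈ [0, 85]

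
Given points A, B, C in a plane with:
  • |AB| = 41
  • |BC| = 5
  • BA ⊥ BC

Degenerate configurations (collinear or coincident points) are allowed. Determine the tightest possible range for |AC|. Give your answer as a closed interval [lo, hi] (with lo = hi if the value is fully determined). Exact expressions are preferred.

|AC| = √(1706)  (≈ 41.3038)

|AB| ∈ {41}
|BC| ∈ {5}
|AC| ∈ {√(1706)}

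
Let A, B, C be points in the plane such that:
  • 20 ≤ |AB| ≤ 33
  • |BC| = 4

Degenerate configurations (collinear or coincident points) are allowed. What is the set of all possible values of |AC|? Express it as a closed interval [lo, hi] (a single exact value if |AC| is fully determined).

|AB| ∈ [20, 33]
|BC| ∈ {4}
|AC| ∈ [16, 37]

|AC| ∈ [16, 37]  (≈ [16.0000, 37.0000])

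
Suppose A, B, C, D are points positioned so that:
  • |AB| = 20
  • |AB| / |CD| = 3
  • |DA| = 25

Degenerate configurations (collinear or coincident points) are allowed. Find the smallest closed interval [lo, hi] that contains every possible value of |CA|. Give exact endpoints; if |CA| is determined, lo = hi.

|CA| ∈ [55/3, 95/3]  (≈ [18.3333, 31.6667])

|AB| ∈ {20}
|AD| ∈ {25}
|CD| ∈ {20/3}
|BD| ∈ [5, 45]
|AC| ∈ [55/3, 95/3]
|BC| ∈ [0, 155/3]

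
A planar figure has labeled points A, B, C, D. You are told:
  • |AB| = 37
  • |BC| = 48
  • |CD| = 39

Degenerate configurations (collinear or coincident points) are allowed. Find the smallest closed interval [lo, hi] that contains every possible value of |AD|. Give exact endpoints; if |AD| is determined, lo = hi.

|AD| ∈ [0, 124]  (≈ [0.0000, 124.0000])

|AB| ∈ {37}
|BC| ∈ {48}
|CD| ∈ {39}
|AC| ∈ [11, 85]
|BD| ∈ [9, 87]
|AD| ∈ [0, 124]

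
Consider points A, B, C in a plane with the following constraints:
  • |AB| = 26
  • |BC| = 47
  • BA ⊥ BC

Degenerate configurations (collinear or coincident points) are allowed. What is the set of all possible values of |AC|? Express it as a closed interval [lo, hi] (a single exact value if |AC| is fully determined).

|AC| = √(2885)  (≈ 53.7122)

|AB| ∈ {26}
|BC| ∈ {47}
|AC| ∈ {√(2885)}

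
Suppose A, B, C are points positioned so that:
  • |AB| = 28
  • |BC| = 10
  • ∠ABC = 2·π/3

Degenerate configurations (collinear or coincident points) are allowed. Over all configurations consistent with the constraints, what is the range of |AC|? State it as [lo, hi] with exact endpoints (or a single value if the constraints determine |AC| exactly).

|AB| ∈ {28}
|BC| ∈ {10}
|AC| ∈ {2·√(291)}

|AC| = 2·√(291)  (≈ 34.1174)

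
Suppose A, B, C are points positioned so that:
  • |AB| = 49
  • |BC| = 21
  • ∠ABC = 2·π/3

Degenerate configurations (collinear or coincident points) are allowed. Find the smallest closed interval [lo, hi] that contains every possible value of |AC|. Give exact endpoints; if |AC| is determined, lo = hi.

|AB| ∈ {49}
|BC| ∈ {21}
|AC| ∈ {7·√(79)}

|AC| = 7·√(79)  (≈ 62.2174)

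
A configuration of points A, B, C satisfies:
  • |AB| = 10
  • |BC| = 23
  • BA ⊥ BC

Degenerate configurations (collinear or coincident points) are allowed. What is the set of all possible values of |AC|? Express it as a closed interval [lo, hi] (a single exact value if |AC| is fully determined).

|AC| = √(629)  (≈ 25.0799)

|AB| ∈ {10}
|BC| ∈ {23}
|AC| ∈ {√(629)}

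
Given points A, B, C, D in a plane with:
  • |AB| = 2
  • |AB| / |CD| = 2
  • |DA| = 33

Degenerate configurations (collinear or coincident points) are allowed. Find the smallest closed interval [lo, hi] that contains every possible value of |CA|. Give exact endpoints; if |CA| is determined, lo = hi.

|AB| ∈ {2}
|AD| ∈ {33}
|CD| ∈ {1}
|BD| ∈ [31, 35]
|AC| ∈ [32, 34]
|BC| ∈ [30, 36]

|CA| ∈ [32, 34]  (≈ [32.0000, 34.0000])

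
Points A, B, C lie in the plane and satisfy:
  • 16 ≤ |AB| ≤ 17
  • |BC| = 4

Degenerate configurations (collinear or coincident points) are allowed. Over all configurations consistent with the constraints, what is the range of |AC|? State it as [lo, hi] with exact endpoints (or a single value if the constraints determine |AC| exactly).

|AC| ∈ [12, 21]  (≈ [12.0000, 21.0000])

|AB| ∈ [16, 17]
|BC| ∈ {4}
|AC| ∈ [12, 21]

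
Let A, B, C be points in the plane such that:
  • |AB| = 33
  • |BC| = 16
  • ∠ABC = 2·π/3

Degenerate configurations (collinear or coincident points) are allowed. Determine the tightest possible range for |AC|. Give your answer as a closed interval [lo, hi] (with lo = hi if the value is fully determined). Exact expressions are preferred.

|AC| = √(1873)  (≈ 43.2782)

|AB| ∈ {33}
|BC| ∈ {16}
|AC| ∈ {√(1873)}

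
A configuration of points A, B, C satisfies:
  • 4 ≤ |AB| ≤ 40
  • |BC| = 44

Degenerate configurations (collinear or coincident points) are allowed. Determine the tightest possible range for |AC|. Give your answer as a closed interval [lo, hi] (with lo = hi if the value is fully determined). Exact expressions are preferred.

|AC| ∈ [4, 84]  (≈ [4.0000, 84.0000])

|AB| ∈ [4, 40]
|BC| ∈ {44}
|AC| ∈ [4, 84]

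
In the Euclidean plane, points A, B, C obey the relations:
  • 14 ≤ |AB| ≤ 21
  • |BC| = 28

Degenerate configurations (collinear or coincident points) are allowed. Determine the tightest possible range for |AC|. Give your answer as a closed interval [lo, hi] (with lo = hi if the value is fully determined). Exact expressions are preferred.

|AB| ∈ [14, 21]
|BC| ∈ {28}
|AC| ∈ [7, 49]

|AC| ∈ [7, 49]  (≈ [7.0000, 49.0000])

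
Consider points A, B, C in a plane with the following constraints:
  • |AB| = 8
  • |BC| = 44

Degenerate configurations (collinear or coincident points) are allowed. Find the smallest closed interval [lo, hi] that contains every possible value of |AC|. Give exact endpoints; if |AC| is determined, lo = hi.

|AB| ∈ {8}
|BC| ∈ {44}
|AC| ∈ [36, 52]

|AC| ∈ [36, 52]  (≈ [36.0000, 52.0000])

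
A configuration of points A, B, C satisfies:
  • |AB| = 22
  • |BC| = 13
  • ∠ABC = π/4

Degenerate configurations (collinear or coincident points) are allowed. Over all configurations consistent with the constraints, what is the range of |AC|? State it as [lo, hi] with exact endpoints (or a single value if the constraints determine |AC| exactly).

|AC| = √(653 - 286·√(2))  (≈ 15.7650)

|AB| ∈ {22}
|BC| ∈ {13}
|AC| ∈ {√(653 - 286·√(2))}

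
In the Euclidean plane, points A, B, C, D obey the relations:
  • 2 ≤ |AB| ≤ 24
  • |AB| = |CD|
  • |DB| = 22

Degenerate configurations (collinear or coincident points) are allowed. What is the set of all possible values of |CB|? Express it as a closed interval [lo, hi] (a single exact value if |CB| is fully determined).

|CB| ∈ [0, 46]  (≈ [0.0000, 46.0000])

|AB| ∈ [2, 24]
|BD| ∈ {22}
|CD| ∈ [2, 24]
|AD| ∈ [0, 46]
|BC| ∈ [0, 46]
|AC| ∈ [0, 70]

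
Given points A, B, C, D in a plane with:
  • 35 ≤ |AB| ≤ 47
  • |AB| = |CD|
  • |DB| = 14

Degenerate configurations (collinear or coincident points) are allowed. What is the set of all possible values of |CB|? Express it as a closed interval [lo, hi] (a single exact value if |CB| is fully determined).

|AB| ∈ [35, 47]
|BD| ∈ {14}
|CD| ∈ [35, 47]
|AD| ∈ [21, 61]
|BC| ∈ [21, 61]
|AC| ∈ [0, 108]

|CB| ∈ [21, 61]  (≈ [21.0000, 61.0000])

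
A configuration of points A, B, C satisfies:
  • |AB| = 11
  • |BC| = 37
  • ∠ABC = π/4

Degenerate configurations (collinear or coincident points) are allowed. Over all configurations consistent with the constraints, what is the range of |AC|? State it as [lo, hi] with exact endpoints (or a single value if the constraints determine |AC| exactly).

|AB| ∈ {11}
|BC| ∈ {37}
|AC| ∈ {√(1490 - 407·√(2))}

|AC| = √(1490 - 407·√(2))  (≈ 30.2393)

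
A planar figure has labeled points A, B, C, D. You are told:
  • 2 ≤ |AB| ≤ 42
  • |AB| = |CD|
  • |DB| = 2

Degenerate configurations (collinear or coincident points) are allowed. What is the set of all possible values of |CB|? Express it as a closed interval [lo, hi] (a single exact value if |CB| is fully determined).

|AB| ∈ [2, 42]
|BD| ∈ {2}
|CD| ∈ [2, 42]
|AD| ∈ [0, 44]
|BC| ∈ [0, 44]
|AC| ∈ [0, 86]

|CB| ∈ [0, 44]  (≈ [0.0000, 44.0000])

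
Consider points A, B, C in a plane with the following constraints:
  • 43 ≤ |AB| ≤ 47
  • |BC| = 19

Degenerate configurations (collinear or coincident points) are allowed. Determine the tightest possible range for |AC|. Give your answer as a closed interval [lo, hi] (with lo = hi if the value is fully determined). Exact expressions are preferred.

|AC| ∈ [24, 66]  (≈ [24.0000, 66.0000])

|AB| ∈ [43, 47]
|BC| ∈ {19}
|AC| ∈ [24, 66]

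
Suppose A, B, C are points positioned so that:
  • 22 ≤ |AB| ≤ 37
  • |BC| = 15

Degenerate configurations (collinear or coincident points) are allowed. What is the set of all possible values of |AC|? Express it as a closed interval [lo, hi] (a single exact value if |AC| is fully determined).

|AC| ∈ [7, 52]  (≈ [7.0000, 52.0000])

|AB| ∈ [22, 37]
|BC| ∈ {15}
|AC| ∈ [7, 52]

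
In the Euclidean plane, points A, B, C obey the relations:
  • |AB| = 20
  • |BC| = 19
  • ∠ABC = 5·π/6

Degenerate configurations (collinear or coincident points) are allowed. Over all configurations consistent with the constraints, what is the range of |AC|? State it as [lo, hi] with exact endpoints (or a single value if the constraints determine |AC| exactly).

|AC| = √(380·√(3) + 761)  (≈ 37.6720)

|AB| ∈ {20}
|BC| ∈ {19}
|AC| ∈ {√(380·√(3) + 761)}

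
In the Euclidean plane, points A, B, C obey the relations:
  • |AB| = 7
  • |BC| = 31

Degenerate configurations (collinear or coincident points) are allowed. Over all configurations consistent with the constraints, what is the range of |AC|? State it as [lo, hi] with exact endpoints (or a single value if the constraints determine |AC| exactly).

|AC| ∈ [24, 38]  (≈ [24.0000, 38.0000])

|AB| ∈ {7}
|BC| ∈ {31}
|AC| ∈ [24, 38]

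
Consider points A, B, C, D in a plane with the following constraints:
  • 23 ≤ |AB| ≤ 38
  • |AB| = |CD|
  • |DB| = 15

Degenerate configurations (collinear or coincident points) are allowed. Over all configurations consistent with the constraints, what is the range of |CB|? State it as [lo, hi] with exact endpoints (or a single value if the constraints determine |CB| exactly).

|AB| ∈ [23, 38]
|BD| ∈ {15}
|CD| ∈ [23, 38]
|AD| ∈ [8, 53]
|BC| ∈ [8, 53]
|AC| ∈ [0, 91]

|CB| ∈ [8, 53]  (≈ [8.0000, 53.0000])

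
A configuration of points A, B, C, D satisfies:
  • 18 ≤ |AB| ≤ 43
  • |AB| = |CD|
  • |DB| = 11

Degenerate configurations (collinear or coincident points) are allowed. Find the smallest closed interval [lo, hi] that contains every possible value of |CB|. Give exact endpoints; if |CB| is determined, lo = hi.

|CB| ∈ [7, 54]  (≈ [7.0000, 54.0000])

|AB| ∈ [18, 43]
|BD| ∈ {11}
|CD| ∈ [18, 43]
|AD| ∈ [7, 54]
|BC| ∈ [7, 54]
|AC| ∈ [0, 97]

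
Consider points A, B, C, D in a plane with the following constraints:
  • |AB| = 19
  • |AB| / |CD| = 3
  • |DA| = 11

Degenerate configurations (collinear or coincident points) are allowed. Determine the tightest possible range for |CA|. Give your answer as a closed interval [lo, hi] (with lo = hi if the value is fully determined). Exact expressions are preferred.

|AB| ∈ {19}
|AD| ∈ {11}
|CD| ∈ {19/3}
|BD| ∈ [8, 30]
|AC| ∈ [14/3, 52/3]
|BC| ∈ [5/3, 109/3]

|CA| ∈ [14/3, 52/3]  (≈ [4.6667, 17.3333])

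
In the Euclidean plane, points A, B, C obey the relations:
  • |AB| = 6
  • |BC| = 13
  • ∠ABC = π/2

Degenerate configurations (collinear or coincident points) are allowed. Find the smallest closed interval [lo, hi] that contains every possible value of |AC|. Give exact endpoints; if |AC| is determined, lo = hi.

|AC| = √(205)  (≈ 14.3178)

|AB| ∈ {6}
|BC| ∈ {13}
|AC| ∈ {√(205)}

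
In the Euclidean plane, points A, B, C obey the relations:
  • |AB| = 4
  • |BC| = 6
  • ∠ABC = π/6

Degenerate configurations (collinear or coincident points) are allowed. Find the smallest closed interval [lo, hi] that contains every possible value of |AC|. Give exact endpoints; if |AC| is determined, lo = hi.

|AC| = 2·√(13 - 6·√(3))  (≈ 3.2297)

|AB| ∈ {4}
|BC| ∈ {6}
|AC| ∈ {2·√(13 - 6·√(3))}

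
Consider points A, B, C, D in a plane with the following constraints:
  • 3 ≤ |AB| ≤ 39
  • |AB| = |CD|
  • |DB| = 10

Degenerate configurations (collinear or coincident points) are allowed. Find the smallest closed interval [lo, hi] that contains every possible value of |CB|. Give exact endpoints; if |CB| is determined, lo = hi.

|AB| ∈ [3, 39]
|BD| ∈ {10}
|CD| ∈ [3, 39]
|AD| ∈ [0, 49]
|BC| ∈ [0, 49]
|AC| ∈ [0, 88]

|CB| ∈ [0, 49]  (≈ [0.0000, 49.0000])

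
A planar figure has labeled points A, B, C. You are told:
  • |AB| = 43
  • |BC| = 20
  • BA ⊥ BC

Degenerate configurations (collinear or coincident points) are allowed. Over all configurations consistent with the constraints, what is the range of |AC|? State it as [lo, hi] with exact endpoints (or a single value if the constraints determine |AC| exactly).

|AB| ∈ {43}
|BC| ∈ {20}
|AC| ∈ {√(2249)}

|AC| = √(2249)  (≈ 47.4236)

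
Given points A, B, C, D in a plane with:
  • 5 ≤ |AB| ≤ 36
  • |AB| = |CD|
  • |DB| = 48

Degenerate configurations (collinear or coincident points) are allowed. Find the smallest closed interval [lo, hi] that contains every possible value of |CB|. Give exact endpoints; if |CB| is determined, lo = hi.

|CB| ∈ [12, 84]  (≈ [12.0000, 84.0000])

|AB| ∈ [5, 36]
|BD| ∈ {48}
|CD| ∈ [5, 36]
|AD| ∈ [12, 84]
|BC| ∈ [12, 84]
|AC| ∈ [0, 120]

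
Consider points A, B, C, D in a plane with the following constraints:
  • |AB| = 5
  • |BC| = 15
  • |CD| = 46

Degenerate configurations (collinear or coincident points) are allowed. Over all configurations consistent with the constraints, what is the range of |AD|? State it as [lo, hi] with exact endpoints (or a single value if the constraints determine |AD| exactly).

|AB| ∈ {5}
|BC| ∈ {15}
|CD| ∈ {46}
|AC| ∈ [10, 20]
|BD| ∈ [31, 61]
|AD| ∈ [26, 66]

|AD| ∈ [26, 66]  (≈ [26.0000, 66.0000])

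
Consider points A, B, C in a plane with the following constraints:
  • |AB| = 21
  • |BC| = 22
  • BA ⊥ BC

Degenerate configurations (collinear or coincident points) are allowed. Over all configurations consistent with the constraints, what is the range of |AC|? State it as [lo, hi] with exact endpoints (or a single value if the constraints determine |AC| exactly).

|AC| = 5·√(37)  (≈ 30.4138)

|AB| ∈ {21}
|BC| ∈ {22}
|AC| ∈ {5·√(37)}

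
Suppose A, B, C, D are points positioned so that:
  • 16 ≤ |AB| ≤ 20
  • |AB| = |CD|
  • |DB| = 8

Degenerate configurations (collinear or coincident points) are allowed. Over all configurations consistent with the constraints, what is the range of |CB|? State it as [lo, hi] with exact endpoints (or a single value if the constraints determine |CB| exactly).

|CB| ∈ [8, 28]  (≈ [8.0000, 28.0000])

|AB| ∈ [16, 20]
|BD| ∈ {8}
|CD| ∈ [16, 20]
|AD| ∈ [8, 28]
|BC| ∈ [8, 28]
|AC| ∈ [0, 48]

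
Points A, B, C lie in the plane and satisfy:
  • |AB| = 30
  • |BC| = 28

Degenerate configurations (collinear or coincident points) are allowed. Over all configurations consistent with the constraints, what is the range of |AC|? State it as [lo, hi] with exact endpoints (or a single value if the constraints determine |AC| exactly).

|AB| ∈ {30}
|BC| ∈ {28}
|AC| ∈ [2, 58]

|AC| ∈ [2, 58]  (≈ [2.0000, 58.0000])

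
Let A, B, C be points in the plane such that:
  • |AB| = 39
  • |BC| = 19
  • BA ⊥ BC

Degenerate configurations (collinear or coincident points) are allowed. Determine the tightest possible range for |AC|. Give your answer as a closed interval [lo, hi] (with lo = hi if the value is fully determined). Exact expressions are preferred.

|AC| = √(1882)  (≈ 43.3820)

|AB| ∈ {39}
|BC| ∈ {19}
|AC| ∈ {√(1882)}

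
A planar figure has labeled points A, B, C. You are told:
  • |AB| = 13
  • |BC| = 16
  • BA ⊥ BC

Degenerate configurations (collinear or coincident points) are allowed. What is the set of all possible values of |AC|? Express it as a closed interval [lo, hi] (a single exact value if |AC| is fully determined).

|AB| ∈ {13}
|BC| ∈ {16}
|AC| ∈ {5·√(17)}

|AC| = 5·√(17)  (≈ 20.6155)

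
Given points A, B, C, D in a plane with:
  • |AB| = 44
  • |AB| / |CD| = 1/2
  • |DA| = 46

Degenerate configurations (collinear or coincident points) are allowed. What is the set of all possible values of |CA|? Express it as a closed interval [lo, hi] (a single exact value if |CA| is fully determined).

|AB| ∈ {44}
|AD| ∈ {46}
|CD| ∈ {88}
|BD| ∈ [2, 90]
|AC| ∈ [42, 134]
|BC| ∈ [0, 178]

|CA| ∈ [42, 134]  (≈ [42.0000, 134.0000])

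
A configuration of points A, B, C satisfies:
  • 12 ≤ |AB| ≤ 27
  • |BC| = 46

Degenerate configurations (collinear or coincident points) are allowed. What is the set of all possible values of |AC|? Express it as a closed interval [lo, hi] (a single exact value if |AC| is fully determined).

|AC| ∈ [19, 73]  (≈ [19.0000, 73.0000])

|AB| ∈ [12, 27]
|BC| ∈ {46}
|AC| ∈ [19, 73]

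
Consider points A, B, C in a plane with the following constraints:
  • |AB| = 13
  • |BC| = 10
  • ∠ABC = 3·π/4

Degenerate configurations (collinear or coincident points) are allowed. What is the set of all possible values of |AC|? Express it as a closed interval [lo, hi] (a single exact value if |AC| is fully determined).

|AC| = √(130·√(2) + 269)  (≈ 21.2802)

|AB| ∈ {13}
|BC| ∈ {10}
|AC| ∈ {√(130·√(2) + 269)}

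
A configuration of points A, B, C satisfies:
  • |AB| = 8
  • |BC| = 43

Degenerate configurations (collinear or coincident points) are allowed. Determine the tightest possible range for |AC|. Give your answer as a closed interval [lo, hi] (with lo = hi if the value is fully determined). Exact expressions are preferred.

|AB| ∈ {8}
|BC| ∈ {43}
|AC| ∈ [35, 51]

|AC| ∈ [35, 51]  (≈ [35.0000, 51.0000])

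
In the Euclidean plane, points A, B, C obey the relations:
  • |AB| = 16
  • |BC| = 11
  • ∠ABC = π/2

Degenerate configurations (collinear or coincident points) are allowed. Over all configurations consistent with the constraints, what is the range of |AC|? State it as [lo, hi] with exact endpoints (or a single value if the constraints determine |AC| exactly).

|AB| ∈ {16}
|BC| ∈ {11}
|AC| ∈ {√(377)}

|AC| = √(377)  (≈ 19.4165)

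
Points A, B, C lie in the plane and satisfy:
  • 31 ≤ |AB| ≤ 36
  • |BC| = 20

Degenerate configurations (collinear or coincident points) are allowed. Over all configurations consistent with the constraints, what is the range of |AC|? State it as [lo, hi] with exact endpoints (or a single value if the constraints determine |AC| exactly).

|AC| ∈ [11, 56]  (≈ [11.0000, 56.0000])

|AB| ∈ [31, 36]
|BC| ∈ {20}
|AC| ∈ [11, 56]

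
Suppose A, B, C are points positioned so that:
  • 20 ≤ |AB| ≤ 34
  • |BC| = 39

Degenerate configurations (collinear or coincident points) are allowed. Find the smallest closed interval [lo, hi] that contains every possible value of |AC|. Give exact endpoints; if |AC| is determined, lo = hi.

|AB| ∈ [20, 34]
|BC| ∈ {39}
|AC| ∈ [5, 73]

|AC| ∈ [5, 73]  (≈ [5.0000, 73.0000])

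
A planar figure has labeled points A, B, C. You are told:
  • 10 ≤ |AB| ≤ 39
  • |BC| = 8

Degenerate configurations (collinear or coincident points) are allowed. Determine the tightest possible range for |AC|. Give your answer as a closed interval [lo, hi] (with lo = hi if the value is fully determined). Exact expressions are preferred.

|AB| ∈ [10, 39]
|BC| ∈ {8}
|AC| ∈ [2, 47]

|AC| ∈ [2, 47]  (≈ [2.0000, 47.0000])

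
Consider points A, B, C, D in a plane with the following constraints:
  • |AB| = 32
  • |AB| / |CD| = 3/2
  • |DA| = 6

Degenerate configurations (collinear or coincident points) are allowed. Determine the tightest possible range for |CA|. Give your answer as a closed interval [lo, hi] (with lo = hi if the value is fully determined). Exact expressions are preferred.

|AB| ∈ {32}
|AD| ∈ {6}
|CD| ∈ {64/3}
|BD| ∈ [26, 38]
|AC| ∈ [46/3, 82/3]
|BC| ∈ [14/3, 178/3]

|CA| ∈ [46/3, 82/3]  (≈ [15.3333, 27.3333])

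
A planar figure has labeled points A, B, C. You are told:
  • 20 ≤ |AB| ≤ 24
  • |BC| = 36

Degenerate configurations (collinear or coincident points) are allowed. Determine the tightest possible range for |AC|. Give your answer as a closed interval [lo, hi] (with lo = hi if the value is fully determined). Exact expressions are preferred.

|AC| ∈ [12, 60]  (≈ [12.0000, 60.0000])

|AB| ∈ [20, 24]
|BC| ∈ {36}
|AC| ∈ [12, 60]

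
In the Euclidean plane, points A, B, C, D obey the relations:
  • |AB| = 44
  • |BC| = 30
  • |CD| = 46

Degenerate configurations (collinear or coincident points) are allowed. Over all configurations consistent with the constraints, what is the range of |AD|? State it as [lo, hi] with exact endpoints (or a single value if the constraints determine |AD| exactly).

|AD| ∈ [0, 120]  (≈ [0.0000, 120.0000])

|AB| ∈ {44}
|BC| ∈ {30}
|CD| ∈ {46}
|AC| ∈ [14, 74]
|BD| ∈ [16, 76]
|AD| ∈ [0, 120]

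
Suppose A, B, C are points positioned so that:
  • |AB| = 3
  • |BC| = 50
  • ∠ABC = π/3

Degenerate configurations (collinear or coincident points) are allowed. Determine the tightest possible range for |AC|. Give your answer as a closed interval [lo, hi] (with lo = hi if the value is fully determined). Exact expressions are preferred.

|AC| = √(2359)  (≈ 48.5695)

|AB| ∈ {3}
|BC| ∈ {50}
|AC| ∈ {√(2359)}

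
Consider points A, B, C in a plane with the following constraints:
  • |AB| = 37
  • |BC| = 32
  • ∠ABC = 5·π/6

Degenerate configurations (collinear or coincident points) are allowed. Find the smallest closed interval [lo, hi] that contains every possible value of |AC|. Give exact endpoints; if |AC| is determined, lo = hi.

|AC| = √(1184·√(3) + 2393)  (≈ 66.6614)

|AB| ∈ {37}
|BC| ∈ {32}
|AC| ∈ {√(1184·√(3) + 2393)}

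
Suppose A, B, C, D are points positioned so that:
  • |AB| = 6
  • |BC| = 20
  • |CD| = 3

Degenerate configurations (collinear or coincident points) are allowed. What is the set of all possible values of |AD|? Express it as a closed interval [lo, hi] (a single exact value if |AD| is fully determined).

|AB| ∈ {6}
|BC| ∈ {20}
|CD| ∈ {3}
|AC| ∈ [14, 26]
|BD| ∈ [17, 23]
|AD| ∈ [11, 29]

|AD| ∈ [11, 29]  (≈ [11.0000, 29.0000])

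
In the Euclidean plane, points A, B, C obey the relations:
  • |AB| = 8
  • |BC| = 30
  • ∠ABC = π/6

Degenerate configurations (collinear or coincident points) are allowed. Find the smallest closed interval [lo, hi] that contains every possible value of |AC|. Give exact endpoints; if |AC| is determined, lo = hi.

|AB| ∈ {8}
|BC| ∈ {30}
|AC| ∈ {2·√(241 - 60·√(3))}

|AC| = 2·√(241 - 60·√(3))  (≈ 23.4160)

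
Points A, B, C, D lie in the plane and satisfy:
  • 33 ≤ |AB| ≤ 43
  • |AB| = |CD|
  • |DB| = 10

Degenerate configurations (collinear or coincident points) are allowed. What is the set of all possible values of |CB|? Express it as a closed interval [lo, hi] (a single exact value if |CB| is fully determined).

|CB| ∈ [23, 53]  (≈ [23.0000, 53.0000])

|AB| ∈ [33, 43]
|BD| ∈ {10}
|CD| ∈ [33, 43]
|AD| ∈ [23, 53]
|BC| ∈ [23, 53]
|AC| ∈ [0, 96]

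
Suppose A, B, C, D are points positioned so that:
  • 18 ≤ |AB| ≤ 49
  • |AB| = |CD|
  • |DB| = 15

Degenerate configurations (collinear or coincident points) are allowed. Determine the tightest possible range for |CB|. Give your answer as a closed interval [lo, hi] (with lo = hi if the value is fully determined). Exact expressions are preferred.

|AB| ∈ [18, 49]
|BD| ∈ {15}
|CD| ∈ [18, 49]
|AD| ∈ [3, 64]
|BC| ∈ [3, 64]
|AC| ∈ [0, 113]

|CB| ∈ [3, 64]  (≈ [3.0000, 64.0000])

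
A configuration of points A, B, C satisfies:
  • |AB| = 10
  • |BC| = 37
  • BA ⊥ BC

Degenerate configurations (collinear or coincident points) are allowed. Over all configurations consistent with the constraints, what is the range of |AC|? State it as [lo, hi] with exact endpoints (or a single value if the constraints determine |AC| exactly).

|AB| ∈ {10}
|BC| ∈ {37}
|AC| ∈ {√(1469)}

|AC| = √(1469)  (≈ 38.3275)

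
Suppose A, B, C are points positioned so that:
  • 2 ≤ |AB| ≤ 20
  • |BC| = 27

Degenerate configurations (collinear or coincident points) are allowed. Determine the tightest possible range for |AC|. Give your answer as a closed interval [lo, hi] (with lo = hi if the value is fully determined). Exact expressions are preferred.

|AB| ∈ [2, 20]
|BC| ∈ {27}
|AC| ∈ [7, 47]

|AC| ∈ [7, 47]  (≈ [7.0000, 47.0000])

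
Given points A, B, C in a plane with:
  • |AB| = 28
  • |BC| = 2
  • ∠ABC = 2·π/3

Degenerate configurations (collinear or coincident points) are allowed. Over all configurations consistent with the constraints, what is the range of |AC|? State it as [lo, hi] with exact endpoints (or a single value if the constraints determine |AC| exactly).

|AB| ∈ {28}
|BC| ∈ {2}
|AC| ∈ {2·√(211)}

|AC| = 2·√(211)  (≈ 29.0517)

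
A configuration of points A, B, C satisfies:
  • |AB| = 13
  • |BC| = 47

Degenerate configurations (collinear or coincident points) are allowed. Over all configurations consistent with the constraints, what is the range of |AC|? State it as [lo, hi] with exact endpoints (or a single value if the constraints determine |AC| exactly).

|AC| ∈ [34, 60]  (≈ [34.0000, 60.0000])

|AB| ∈ {13}
|BC| ∈ {47}
|AC| ∈ [34, 60]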